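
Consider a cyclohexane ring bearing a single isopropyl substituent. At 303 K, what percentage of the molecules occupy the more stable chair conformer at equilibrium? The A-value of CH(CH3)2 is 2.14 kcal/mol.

One chair has the isopropyl group axial (E = 2.14 kcal/mol) and the other has it equatorial (E = 0).
ΔG = 2.14 kcal/mol between the two chairs.
K = exp(ΔG/RT) with R = 1.987×10⁻³ kcal mol⁻¹ K⁻¹ and T = 303 K gives K ≈ 35.
Fraction in the lower-energy chair = K/(K+1) = 97.2%.

97.2%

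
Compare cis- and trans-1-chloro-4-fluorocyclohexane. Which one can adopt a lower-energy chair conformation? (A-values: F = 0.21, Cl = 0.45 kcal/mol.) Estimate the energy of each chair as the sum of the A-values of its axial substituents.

trans

At 1,4 positions (parity opposite): cis → (a,e or e,a); trans → (e,e or a,a).
Best chair for cis: E = 0.21 kcal/mol; best chair for trans: E = 0.00 kcal/mol.
The trans isomer is lower by 0.21 kcal/mol.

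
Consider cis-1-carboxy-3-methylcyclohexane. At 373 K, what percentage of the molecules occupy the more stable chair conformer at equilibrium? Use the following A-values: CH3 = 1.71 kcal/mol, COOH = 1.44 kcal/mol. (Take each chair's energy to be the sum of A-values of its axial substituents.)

C1 and C3 have the same parity, so for the cis isomer the two substituents are e,e in one chair and a,a in the other.
Chair I (methyl axial, carboxyl axial): E = 3.15 kcal/mol; chair II (methyl equatorial, carboxyl equatorial): E = 0.00 kcal/mol.
ΔG = 3.15 kcal/mol between the two chairs.
K = exp(ΔG/RT) with R = 1.987×10⁻³ kcal mol⁻¹ K⁻¹ and T = 373 K gives K ≈ 70.1.
Fraction in the lower-energy chair = K/(K+1) = 98.6%.

98.6%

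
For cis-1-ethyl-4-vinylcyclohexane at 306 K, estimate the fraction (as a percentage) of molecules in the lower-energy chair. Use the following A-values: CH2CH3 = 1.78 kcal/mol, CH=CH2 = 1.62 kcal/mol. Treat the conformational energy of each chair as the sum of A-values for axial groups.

C1 and C4 have opposite parity, so for the cis isomer the two substituents are one axial and one equatorial in each chair.
Chair I (ethyl axial, vinyl equatorial): E = 1.78 kcal/mol; chair II (ethyl equatorial, vinyl axial): E = 1.62 kcal/mol.
ΔG = 0.16 kcal/mol between the two chairs.
K = exp(ΔG/RT) with R = 1.987×10⁻³ kcal mol⁻¹ K⁻¹ and T = 306 K gives K ≈ 1.3.
Fraction in the lower-energy chair = K/(K+1) = 56.5%.

56.5%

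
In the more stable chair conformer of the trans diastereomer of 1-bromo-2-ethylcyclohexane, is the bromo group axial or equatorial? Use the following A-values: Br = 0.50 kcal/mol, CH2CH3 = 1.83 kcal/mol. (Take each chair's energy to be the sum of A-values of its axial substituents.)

equatorial

C1 and C2 have opposite parity, so for the trans isomer the two substituents are e,e in one chair and a,a in the other.
Chair I (bromo axial, ethyl axial): E = 2.33 kcal/mol.
Chair II (bromo equatorial, ethyl equatorial): E = 0.00 kcal/mol.
Chair II is the more stable (lower-energy) conformer, and in that chair the bromo group is equatorial.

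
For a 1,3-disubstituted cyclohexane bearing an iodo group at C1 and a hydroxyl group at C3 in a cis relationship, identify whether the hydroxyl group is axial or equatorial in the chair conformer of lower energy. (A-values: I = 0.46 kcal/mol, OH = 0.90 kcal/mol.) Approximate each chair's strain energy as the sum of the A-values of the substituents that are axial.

C1 and C3 have the same parity, so for the cis isomer the two substituents are e,e in one chair and a,a in the other.
Chair I (iodo axial, hydroxyl axial): E = 1.36 kcal/mol.
Chair II (iodo equatorial, hydroxyl equatorial): E = 0.00 kcal/mol.
Chair II is the more stable (lower-energy) conformer, and in that chair the hydroxyl group is equatorial.

equatorial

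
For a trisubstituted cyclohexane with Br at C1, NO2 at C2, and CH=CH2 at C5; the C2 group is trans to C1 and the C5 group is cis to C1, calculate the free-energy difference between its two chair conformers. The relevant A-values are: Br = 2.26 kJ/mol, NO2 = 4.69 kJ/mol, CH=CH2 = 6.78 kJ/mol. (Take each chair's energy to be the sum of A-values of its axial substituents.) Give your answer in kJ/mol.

13.73 kJ/mol

Chair I (bromo axial, nitro axial, vinyl axial): E = 13.73 kJ/mol.
Chair II (bromo equatorial, nitro equatorial, vinyl equatorial): E = 0.00 kJ/mol.
ΔE = 13.73 − 0.00 = 13.73 kJ/mol; chair II is more stable.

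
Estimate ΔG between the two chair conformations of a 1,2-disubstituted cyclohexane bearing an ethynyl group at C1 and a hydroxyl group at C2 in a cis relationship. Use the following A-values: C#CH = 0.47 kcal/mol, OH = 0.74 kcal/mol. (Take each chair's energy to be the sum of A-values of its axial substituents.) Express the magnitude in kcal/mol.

0.27 kcal/mol

C1 and C2 have opposite parity, so for the cis isomer the two substituents are one axial and one equatorial in each chair.
Chair I (ethynyl axial, hydroxyl equatorial): E = 0.47 kcal/mol.
Chair II (ethynyl equatorial, hydroxyl axial): E = 0.74 kcal/mol.
ΔE = 0.74 − 0.47 = 0.27 kcal/mol; chair I is more stable.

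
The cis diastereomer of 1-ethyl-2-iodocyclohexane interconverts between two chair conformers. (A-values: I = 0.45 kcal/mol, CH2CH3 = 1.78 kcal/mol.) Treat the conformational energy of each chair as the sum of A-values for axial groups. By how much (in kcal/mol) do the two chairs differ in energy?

1.33 kcal/mol

C1 and C2 have opposite parity, so for the cis isomer the two substituents are one axial and one equatorial in each chair.
Chair I (iodo axial, ethyl equatorial): E = 0.45 kcal/mol.
Chair II (iodo equatorial, ethyl axial): E = 1.78 kcal/mol.
ΔE = 1.78 − 0.45 = 1.33 kcal/mol; chair I is more stable.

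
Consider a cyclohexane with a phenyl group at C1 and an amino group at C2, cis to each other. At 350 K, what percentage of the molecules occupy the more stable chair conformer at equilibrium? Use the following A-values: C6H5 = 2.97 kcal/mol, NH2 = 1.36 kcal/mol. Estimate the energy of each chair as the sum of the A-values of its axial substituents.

C1 and C2 have opposite parity, so for the cis isomer the two substituents are one axial and one equatorial in each chair.
Chair I (phenyl axial, amino equatorial): E = 2.97 kcal/mol; chair II (phenyl equatorial, amino axial): E = 1.36 kcal/mol.
ΔG = 1.61 kcal/mol between the two chairs.
K = exp(ΔG/RT) with R = 1.987×10⁻³ kcal mol⁻¹ K⁻¹ and T = 350 K gives K ≈ 10.1.
Fraction in the lower-energy chair = K/(K+1) = 91.0%.

91.0%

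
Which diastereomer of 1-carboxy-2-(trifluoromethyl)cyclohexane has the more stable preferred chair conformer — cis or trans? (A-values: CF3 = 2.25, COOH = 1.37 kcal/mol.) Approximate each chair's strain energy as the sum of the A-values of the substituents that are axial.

At 1,2 positions (parity opposite): cis → (a,e or e,a); trans → (e,e or a,a).
Best chair for cis: E = 1.37 kcal/mol; best chair for trans: E = 0.00 kcal/mol.
The trans isomer is lower by 1.37 kcal/mol.

trans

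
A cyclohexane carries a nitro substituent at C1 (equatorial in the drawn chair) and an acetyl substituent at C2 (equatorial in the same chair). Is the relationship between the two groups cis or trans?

C1 and C2 have opposite parity, so their axial bonds point in opposite directions.
With opposite-parity carbons, two substituents on the same face are one axial and one equatorial; opposite faces give both axial or both equatorial.
Here the groups are equatorial/equatorial → opposite face → trans.

trans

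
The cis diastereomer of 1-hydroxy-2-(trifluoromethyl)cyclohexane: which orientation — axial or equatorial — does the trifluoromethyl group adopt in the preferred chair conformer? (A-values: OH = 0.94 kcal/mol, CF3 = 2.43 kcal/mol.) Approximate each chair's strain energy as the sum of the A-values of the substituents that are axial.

C1 and C2 have opposite parity, so for the cis isomer the two substituents are one axial and one equatorial in each chair.
Chair I (hydroxyl axial, trifluoromethyl equatorial): E = 0.94 kcal/mol.
Chair II (hydroxyl equatorial, trifluoromethyl axial): E = 2.43 kcal/mol.
Chair I is the more stable (lower-energy) conformer, and in that chair the trifluoromethyl group is equatorial.

equatorial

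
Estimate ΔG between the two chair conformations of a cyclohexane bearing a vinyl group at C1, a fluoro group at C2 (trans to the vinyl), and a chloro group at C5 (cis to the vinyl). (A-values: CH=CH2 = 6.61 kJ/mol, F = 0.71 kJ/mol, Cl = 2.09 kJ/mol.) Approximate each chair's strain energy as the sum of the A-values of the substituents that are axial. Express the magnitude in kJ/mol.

Chair I (vinyl axial, fluoro axial, chloro axial): E = 9.41 kJ/mol.
Chair II (vinyl equatorial, fluoro equatorial, chloro equatorial): E = 0.00 kJ/mol.
ΔE = 9.41 − 0.00 = 9.41 kJ/mol; chair II is more stable.

9.41 kJ/mol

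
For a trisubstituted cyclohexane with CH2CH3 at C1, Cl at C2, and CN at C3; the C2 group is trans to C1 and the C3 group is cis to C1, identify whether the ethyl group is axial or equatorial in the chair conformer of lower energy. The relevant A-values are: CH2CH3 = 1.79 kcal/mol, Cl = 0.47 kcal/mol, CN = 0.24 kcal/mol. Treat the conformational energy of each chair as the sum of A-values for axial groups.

equatorial

Chair I (ethyl axial, chloro axial, cyano axial): E = 2.50 kcal/mol.
Chair II (ethyl equatorial, chloro equatorial, cyano equatorial): E = 0.00 kcal/mol.
Chair II is the more stable (lower-energy) conformer, and in that chair the ethyl group is equatorial.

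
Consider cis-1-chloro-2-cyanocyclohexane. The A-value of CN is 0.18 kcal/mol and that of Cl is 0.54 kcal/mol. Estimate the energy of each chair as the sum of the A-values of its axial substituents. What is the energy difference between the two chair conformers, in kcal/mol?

0.36 kcal/mol

C1 and C2 have opposite parity, so for the cis isomer the two substituents are one axial and one equatorial in each chair.
Chair I (cyano axial, chloro equatorial): E = 0.18 kcal/mol.
Chair II (cyano equatorial, chloro axial): E = 0.54 kcal/mol.
ΔE = 0.54 − 0.18 = 0.36 kcal/mol; chair I is more stable.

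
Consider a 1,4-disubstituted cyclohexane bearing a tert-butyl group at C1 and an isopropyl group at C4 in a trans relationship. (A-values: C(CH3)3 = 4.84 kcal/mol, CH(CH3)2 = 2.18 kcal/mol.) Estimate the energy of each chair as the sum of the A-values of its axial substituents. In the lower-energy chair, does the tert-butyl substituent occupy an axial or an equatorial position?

C1 and C4 have opposite parity, so for the trans isomer the two substituents are e,e in one chair and a,a in the other.
Chair I (tert-butyl axial, isopropyl axial): E = 7.02 kcal/mol.
Chair II (tert-butyl equatorial, isopropyl equatorial): E = 0.00 kcal/mol.
Chair II is the more stable (lower-energy) conformer, and in that chair the tert-butyl group is equatorial.

equatorial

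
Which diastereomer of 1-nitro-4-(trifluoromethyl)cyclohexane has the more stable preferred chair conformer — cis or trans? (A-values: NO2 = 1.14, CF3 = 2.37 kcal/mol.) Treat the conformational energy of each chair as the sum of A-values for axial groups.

At 1,4 positions (parity opposite): cis → (a,e or e,a); trans → (e,e or a,a).
Best chair for cis: E = 1.14 kcal/mol; best chair for trans: E = 0.00 kcal/mol.
The trans isomer is lower by 1.14 kcal/mol.

trans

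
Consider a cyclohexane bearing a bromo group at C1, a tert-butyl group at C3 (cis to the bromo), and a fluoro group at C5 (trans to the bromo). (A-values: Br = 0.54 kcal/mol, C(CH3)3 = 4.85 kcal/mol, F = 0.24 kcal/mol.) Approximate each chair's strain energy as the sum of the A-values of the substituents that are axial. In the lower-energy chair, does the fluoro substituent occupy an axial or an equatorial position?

axial

Chair I (bromo axial, tert-butyl axial, fluoro equatorial): E = 5.39 kcal/mol.
Chair II (bromo equatorial, tert-butyl equatorial, fluoro axial): E = 0.24 kcal/mol.
Chair II is the more stable (lower-energy) conformer, and in that chair the fluoro group is axial.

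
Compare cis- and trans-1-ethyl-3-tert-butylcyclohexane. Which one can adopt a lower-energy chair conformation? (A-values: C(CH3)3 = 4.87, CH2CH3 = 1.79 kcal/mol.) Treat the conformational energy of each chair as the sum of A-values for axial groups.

At 1,3 positions (parity same): cis → (e,e or a,a); trans → (a,e or e,a).
Best chair for cis: E = 0.00 kcal/mol; best chair for trans: E = 1.79 kcal/mol.
The cis isomer is lower by 1.79 kcal/mol.

cis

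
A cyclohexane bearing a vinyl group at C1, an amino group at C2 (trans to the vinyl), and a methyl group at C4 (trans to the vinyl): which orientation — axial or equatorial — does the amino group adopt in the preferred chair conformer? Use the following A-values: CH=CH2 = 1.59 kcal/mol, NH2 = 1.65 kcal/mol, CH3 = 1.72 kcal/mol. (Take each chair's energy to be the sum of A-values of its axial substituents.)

Chair I (vinyl axial, amino axial, methyl axial): E = 4.96 kcal/mol.
Chair II (vinyl equatorial, amino equatorial, methyl equatorial): E = 0.00 kcal/mol.
Chair II is the more stable (lower-energy) conformer, and in that chair the amino group is equatorial.

equatorial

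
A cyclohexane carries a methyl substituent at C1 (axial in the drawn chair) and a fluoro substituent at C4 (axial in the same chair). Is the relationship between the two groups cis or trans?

C1 and C4 have opposite parity, so their axial bonds point in opposite directions.
With opposite-parity carbons, two substituents on the same face are one axial and one equatorial; opposite faces give both axial or both equatorial.
Here the groups are axial/axial → opposite face → trans.

trans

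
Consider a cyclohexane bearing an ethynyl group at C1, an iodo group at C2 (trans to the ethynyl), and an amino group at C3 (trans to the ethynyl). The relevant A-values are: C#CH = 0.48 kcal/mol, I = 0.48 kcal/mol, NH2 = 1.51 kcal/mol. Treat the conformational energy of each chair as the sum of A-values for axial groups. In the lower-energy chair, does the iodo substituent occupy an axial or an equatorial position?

axial

Chair I (ethynyl axial, iodo axial, amino equatorial): E = 0.96 kcal/mol.
Chair II (ethynyl equatorial, iodo equatorial, amino axial): E = 1.51 kcal/mol.
Chair I is the more stable (lower-energy) conformer, and in that chair the iodo group is axial.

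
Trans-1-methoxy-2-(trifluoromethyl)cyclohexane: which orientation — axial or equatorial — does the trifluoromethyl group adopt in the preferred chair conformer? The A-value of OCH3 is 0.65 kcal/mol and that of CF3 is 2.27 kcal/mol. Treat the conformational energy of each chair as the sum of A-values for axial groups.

C1 and C2 have opposite parity, so for the trans isomer the two substituents are e,e in one chair and a,a in the other.
Chair I (methoxy axial, trifluoromethyl axial): E = 2.92 kcal/mol.
Chair II (methoxy equatorial, trifluoromethyl equatorial): E = 0.00 kcal/mol.
Chair II is the more stable (lower-energy) conformer, and in that chair the trifluoromethyl group is equatorial.

equatorial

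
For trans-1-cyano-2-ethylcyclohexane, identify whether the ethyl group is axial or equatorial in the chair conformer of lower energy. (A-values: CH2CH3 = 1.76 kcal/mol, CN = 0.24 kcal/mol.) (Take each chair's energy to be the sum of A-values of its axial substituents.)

equatorial

C1 and C2 have opposite parity, so for the trans isomer the two substituents are e,e in one chair and a,a in the other.
Chair I (ethyl axial, cyano axial): E = 2.00 kcal/mol.
Chair II (ethyl equatorial, cyano equatorial): E = 0.00 kcal/mol.
Chair II is the more stable (lower-energy) conformer, and in that chair the ethyl group is equatorial.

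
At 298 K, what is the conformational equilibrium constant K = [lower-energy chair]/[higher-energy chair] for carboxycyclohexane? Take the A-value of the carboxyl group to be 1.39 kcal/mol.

One chair has the carboxyl group axial (E = 1.39 kcal/mol) and the other has it equatorial (E = 0).
ΔG = 1.39 kcal/mol between the two chairs.
K = exp(ΔG/RT) with R = 1.987×10⁻³ kcal mol⁻¹ K⁻¹ and T = 298 K gives K ≈ 10.5.

K ≈ 10.5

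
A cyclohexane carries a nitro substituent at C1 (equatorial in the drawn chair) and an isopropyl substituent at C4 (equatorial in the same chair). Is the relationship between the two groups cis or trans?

trans

C1 and C4 have opposite parity, so their axial bonds point in opposite directions.
With opposite-parity carbons, two substituents on the same face are one axial and one equatorial; opposite faces give both axial or both equatorial.
Here the groups are equatorial/equatorial → opposite face → trans.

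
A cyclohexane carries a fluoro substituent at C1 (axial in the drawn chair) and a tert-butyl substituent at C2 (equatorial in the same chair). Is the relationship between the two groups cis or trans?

cis

C1 and C2 have opposite parity, so their axial bonds point in opposite directions.
With opposite-parity carbons, two substituents on the same face are one axial and one equatorial; opposite faces give both axial or both equatorial.
Here the groups are axial/equatorial → same face → cis.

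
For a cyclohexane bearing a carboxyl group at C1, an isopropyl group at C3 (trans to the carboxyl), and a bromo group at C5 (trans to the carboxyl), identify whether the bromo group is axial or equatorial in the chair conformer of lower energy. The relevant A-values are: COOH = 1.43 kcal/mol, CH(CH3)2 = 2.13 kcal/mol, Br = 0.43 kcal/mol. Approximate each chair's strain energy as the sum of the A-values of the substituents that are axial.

equatorial

Chair I (carboxyl axial, isopropyl equatorial, bromo equatorial): E = 1.43 kcal/mol.
Chair II (carboxyl equatorial, isopropyl axial, bromo axial): E = 2.56 kcal/mol.
Chair I is the more stable (lower-energy) conformer, and in that chair the bromo group is equatorial.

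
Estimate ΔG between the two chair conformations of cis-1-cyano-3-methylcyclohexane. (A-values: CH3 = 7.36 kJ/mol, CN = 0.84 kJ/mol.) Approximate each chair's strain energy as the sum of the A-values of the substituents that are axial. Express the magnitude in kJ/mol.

C1 and C3 have the same parity, so for the cis isomer the two substituents are e,e in one chair and a,a in the other.
Chair I (methyl axial, cyano axial): E = 8.20 kJ/mol.
Chair II (methyl equatorial, cyano equatorial): E = 0.00 kJ/mol.
ΔE = 8.20 − 0.00 = 8.20 kJ/mol; chair II is more stable.

8.20 kJ/mol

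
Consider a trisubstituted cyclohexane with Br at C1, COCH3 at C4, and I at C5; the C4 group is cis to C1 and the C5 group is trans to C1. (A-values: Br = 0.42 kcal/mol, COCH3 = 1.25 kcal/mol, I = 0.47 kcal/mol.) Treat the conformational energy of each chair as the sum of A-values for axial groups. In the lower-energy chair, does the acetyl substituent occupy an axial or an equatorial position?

Chair I (bromo axial, acetyl equatorial, iodo equatorial): E = 0.42 kcal/mol.
Chair II (bromo equatorial, acetyl axial, iodo axial): E = 1.72 kcal/mol.
Chair I is the more stable (lower-energy) conformer, and in that chair the acetyl group is equatorial.

equatorial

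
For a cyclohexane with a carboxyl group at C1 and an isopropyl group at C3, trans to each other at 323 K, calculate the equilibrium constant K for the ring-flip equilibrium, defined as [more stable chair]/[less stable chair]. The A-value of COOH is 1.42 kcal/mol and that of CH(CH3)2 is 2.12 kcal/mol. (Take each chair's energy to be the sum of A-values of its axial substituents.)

K ≈ 2.98

C1 and C3 have the same parity, so for the trans isomer the two substituents are one axial and one equatorial in each chair.
Chair I (carboxyl axial, isopropyl equatorial): E = 1.42 kcal/mol; chair II (carboxyl equatorial, isopropyl axial): E = 2.12 kcal/mol.
ΔG = 0.70 kcal/mol between the two chairs.
K = exp(ΔG/RT) with R = 1.987×10⁻³ kcal mol⁻¹ K⁻¹ and T = 323 K gives K ≈ 2.98.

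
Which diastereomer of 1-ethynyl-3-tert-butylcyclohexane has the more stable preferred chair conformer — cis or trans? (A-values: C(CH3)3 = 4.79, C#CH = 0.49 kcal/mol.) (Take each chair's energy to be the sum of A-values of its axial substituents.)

cis

At 1,3 positions (parity same): cis → (e,e or a,a); trans → (a,e or e,a).
Best chair for cis: E = 0.00 kcal/mol; best chair for trans: E = 0.49 kcal/mol.
The cis isomer is lower by 0.49 kcal/mol.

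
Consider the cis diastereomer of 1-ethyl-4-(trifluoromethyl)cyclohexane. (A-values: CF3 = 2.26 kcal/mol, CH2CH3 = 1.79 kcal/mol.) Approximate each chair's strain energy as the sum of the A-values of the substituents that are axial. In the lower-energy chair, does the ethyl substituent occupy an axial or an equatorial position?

C1 and C4 have opposite parity, so for the cis isomer the two substituents are one axial and one equatorial in each chair.
Chair I (trifluoromethyl axial, ethyl equatorial): E = 2.26 kcal/mol.
Chair II (trifluoromethyl equatorial, ethyl axial): E = 1.79 kcal/mol.
Chair II is the more stable (lower-energy) conformer, and in that chair the ethyl group is axial.

axial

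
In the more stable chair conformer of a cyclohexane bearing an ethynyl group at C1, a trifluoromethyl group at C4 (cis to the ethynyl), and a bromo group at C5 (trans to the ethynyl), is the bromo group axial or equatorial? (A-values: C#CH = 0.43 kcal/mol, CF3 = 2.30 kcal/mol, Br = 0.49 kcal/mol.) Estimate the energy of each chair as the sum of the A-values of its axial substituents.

Chair I (ethynyl axial, trifluoromethyl equatorial, bromo equatorial): E = 0.43 kcal/mol.
Chair II (ethynyl equatorial, trifluoromethyl axial, bromo axial): E = 2.79 kcal/mol.
Chair I is the more stable (lower-energy) conformer, and in that chair the bromo group is equatorial.

equatorial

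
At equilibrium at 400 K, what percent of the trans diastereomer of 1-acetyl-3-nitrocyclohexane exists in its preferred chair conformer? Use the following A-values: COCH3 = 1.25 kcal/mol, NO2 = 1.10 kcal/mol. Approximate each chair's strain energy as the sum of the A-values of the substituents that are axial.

C1 and C3 have the same parity, so for the trans isomer the two substituents are one axial and one equatorial in each chair.
Chair I (acetyl axial, nitro equatorial): E = 1.25 kcal/mol; chair II (acetyl equatorial, nitro axial): E = 1.10 kcal/mol.
ΔG = 0.15 kcal/mol between the two chairs.
K = exp(ΔG/RT) with R = 1.987×10⁻³ kcal mol⁻¹ K⁻¹ and T = 400 K gives K ≈ 1.21.
Fraction in the lower-energy chair = K/(K+1) = 54.7%.

54.7%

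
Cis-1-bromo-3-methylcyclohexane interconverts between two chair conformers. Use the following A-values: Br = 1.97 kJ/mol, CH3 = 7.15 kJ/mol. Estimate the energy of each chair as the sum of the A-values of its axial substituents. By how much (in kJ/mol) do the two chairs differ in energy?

C1 and C3 have the same parity, so for the cis isomer the two substituents are e,e in one chair and a,a in the other.
Chair I (bromo axial, methyl axial): E = 9.12 kJ/mol.
Chair II (bromo equatorial, methyl equatorial): E = 0.00 kJ/mol.
ΔE = 9.12 − 0.00 = 9.12 kJ/mol; chair II is more stable.

9.12 kJ/mol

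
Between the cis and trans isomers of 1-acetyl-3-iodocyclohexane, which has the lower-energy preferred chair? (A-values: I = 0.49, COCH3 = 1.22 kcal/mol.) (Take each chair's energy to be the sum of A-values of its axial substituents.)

At 1,3 positions (parity same): cis → (e,e or a,a); trans → (a,e or e,a).
Best chair for cis: E = 0.00 kcal/mol; best chair for trans: E = 0.49 kcal/mol.
The cis isomer is lower by 0.49 kcal/mol.

cis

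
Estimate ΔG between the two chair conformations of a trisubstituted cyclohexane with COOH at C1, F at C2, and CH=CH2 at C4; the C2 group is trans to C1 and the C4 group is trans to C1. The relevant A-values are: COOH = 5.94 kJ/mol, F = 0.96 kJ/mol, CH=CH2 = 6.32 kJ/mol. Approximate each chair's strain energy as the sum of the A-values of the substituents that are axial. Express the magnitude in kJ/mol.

13.22 kJ/mol

Chair I (carboxyl axial, fluoro axial, vinyl axial): E = 13.22 kJ/mol.
Chair II (carboxyl equatorial, fluoro equatorial, vinyl equatorial): E = 0.00 kJ/mol.
ΔE = 13.22 − 0.00 = 13.22 kJ/mol; chair II is more stable.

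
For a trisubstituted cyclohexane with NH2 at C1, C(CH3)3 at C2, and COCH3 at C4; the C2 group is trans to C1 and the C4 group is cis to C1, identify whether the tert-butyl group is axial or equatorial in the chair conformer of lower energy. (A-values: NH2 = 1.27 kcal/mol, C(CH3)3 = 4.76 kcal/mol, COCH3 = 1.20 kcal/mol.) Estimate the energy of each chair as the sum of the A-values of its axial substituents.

equatorial

Chair I (amino axial, tert-butyl axial, acetyl equatorial): E = 6.03 kcal/mol.
Chair II (amino equatorial, tert-butyl equatorial, acetyl axial): E = 1.20 kcal/mol.
Chair II is the more stable (lower-energy) conformer, and in that chair the tert-butyl group is equatorial.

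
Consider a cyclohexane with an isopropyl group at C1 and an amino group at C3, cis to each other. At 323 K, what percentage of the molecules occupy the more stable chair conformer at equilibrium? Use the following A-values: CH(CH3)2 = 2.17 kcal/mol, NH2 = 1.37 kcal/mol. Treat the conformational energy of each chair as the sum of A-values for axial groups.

C1 and C3 have the same parity, so for the cis isomer the two substituents are e,e in one chair and a,a in the other.
Chair I (isopropyl axial, amino axial): E = 3.54 kcal/mol; chair II (isopropyl equatorial, amino equatorial): E = 0.00 kcal/mol.
ΔG = 3.54 kcal/mol between the two chairs.
K = exp(ΔG/RT) with R = 1.987×10⁻³ kcal mol⁻¹ K⁻¹ and T = 323 K gives K ≈ 249.
Fraction in the lower-energy chair = K/(K+1) = 99.6%.

99.6%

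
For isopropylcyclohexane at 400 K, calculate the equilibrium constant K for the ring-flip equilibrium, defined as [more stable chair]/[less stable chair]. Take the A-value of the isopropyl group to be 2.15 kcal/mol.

K ≈ 15.0

One chair has the isopropyl group axial (E = 2.15 kcal/mol) and the other has it equatorial (E = 0).
ΔG = 2.15 kcal/mol between the two chairs.
K = exp(ΔG/RT) with R = 1.987×10⁻³ kcal mol⁻¹ K⁻¹ and T = 400 K gives K ≈ 15.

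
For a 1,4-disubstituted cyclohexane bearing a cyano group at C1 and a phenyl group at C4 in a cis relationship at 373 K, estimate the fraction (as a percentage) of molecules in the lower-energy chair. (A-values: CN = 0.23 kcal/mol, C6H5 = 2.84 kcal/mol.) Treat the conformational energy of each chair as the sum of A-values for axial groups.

97.1%

C1 and C4 have opposite parity, so for the cis isomer the two substituents are one axial and one equatorial in each chair.
Chair I (cyano axial, phenyl equatorial): E = 0.23 kcal/mol; chair II (cyano equatorial, phenyl axial): E = 2.84 kcal/mol.
ΔG = 2.61 kcal/mol between the two chairs.
K = exp(ΔG/RT) with R = 1.987×10⁻³ kcal mol⁻¹ K⁻¹ and T = 373 K gives K ≈ 33.8.
Fraction in the lower-energy chair = K/(K+1) = 97.1%.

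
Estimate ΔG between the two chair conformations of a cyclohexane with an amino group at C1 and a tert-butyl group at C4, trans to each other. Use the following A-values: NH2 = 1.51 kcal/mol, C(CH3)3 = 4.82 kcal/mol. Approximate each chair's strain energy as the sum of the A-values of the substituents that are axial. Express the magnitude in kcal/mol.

C1 and C4 have opposite parity, so for the trans isomer the two substituents are e,e in one chair and a,a in the other.
Chair I (amino axial, tert-butyl axial): E = 6.33 kcal/mol.
Chair II (amino equatorial, tert-butyl equatorial): E = 0.00 kcal/mol.
ΔE = 6.33 − 0.00 = 6.33 kcal/mol; chair II is more stable.

6.33 kcal/mol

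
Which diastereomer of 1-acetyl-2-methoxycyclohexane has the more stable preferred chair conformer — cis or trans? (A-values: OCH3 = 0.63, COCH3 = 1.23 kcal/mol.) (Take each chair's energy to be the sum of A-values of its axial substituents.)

At 1,2 positions (parity opposite): cis → (a,e or e,a); trans → (e,e or a,a).
Best chair for cis: E = 0.63 kcal/mol; best chair for trans: E = 0.00 kcal/mol.
The trans isomer is lower by 0.63 kcal/mol.

trans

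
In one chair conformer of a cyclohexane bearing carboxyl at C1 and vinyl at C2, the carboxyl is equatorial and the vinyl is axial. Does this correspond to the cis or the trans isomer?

C1 and C2 have opposite parity, so their axial bonds point in opposite directions.
With opposite-parity carbons, two substituents on the same face are one axial and one equatorial; opposite faces give both axial or both equatorial.
Here the groups are equatorial/axial → same face → cis.

cis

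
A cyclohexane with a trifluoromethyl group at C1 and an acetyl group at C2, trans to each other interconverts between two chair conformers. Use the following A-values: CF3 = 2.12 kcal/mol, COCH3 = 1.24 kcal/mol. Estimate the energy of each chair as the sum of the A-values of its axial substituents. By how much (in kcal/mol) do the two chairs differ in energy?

C1 and C2 have opposite parity, so for the trans isomer the two substituents are e,e in one chair and a,a in the other.
Chair I (trifluoromethyl axial, acetyl axial): E = 3.36 kcal/mol.
Chair II (trifluoromethyl equatorial, acetyl equatorial): E = 0.00 kcal/mol.
ΔE = 3.36 − 0.00 = 3.36 kcal/mol; chair II is more stable.

3.36 kcal/mol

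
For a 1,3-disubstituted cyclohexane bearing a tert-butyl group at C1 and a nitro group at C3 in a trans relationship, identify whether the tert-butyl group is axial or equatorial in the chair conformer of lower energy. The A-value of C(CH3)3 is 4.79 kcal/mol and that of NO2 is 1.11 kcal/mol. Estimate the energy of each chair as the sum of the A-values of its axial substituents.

C1 and C3 have the same parity, so for the trans isomer the two substituents are one axial and one equatorial in each chair.
Chair I (tert-butyl axial, nitro equatorial): E = 4.79 kcal/mol.
Chair II (tert-butyl equatorial, nitro axial): E = 1.11 kcal/mol.
Chair II is the more stable (lower-energy) conformer, and in that chair the tert-butyl group is equatorial.

equatorial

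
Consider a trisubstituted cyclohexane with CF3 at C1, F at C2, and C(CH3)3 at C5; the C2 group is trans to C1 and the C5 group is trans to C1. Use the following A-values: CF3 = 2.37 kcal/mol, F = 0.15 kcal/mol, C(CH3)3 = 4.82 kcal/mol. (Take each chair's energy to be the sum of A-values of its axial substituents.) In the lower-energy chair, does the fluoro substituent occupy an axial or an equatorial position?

axial

Chair I (trifluoromethyl axial, fluoro axial, tert-butyl equatorial): E = 2.52 kcal/mol.
Chair II (trifluoromethyl equatorial, fluoro equatorial, tert-butyl axial): E = 4.82 kcal/mol.
Chair I is the more stable (lower-energy) conformer, and in that chair the fluoro group is axial.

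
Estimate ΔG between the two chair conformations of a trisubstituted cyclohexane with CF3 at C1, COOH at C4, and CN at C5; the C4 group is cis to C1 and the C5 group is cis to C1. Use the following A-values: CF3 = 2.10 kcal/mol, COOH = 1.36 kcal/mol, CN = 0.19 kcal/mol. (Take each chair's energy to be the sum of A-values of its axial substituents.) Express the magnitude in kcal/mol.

Chair I (trifluoromethyl axial, carboxyl equatorial, cyano axial): E = 2.29 kcal/mol.
Chair II (trifluoromethyl equatorial, carboxyl axial, cyano equatorial): E = 1.36 kcal/mol.
ΔE = 2.29 − 1.36 = 0.93 kcal/mol; chair II is more stable.

0.93 kcal/mol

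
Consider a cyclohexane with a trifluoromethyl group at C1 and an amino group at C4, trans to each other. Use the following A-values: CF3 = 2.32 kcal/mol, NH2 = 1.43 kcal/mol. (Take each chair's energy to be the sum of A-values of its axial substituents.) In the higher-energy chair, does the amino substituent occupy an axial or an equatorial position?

axial

C1 and C4 have opposite parity, so for the trans isomer the two substituents are e,e in one chair and a,a in the other.
Chair I (trifluoromethyl axial, amino axial): E = 3.75 kcal/mol.
Chair II (trifluoromethyl equatorial, amino equatorial): E = 0.00 kcal/mol.
Chair I is the less stable (higher-energy) conformer, and in that chair the amino group is axial.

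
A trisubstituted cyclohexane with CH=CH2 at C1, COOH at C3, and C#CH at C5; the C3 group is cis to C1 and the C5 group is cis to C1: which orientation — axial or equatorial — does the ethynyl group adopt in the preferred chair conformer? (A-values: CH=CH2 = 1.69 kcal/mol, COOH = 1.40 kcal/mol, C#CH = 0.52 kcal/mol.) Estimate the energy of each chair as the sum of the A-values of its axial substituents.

Chair I (vinyl axial, carboxyl axial, ethynyl axial): E = 3.61 kcal/mol.
Chair II (vinyl equatorial, carboxyl equatorial, ethynyl equatorial): E = 0.00 kcal/mol.
Chair II is the more stable (lower-energy) conformer, and in that chair the ethynyl group is equatorial.

equatorial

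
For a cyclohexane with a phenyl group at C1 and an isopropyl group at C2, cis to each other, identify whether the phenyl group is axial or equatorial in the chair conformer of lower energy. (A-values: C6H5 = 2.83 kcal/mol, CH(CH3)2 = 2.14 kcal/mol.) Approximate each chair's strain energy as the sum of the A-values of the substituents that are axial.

C1 and C2 have opposite parity, so for the cis isomer the two substituents are one axial and one equatorial in each chair.
Chair I (phenyl axial, isopropyl equatorial): E = 2.83 kcal/mol.
Chair II (phenyl equatorial, isopropyl axial): E = 2.14 kcal/mol.
Chair II is the more stable (lower-energy) conformer, and in that chair the phenyl group is equatorial.

equatorial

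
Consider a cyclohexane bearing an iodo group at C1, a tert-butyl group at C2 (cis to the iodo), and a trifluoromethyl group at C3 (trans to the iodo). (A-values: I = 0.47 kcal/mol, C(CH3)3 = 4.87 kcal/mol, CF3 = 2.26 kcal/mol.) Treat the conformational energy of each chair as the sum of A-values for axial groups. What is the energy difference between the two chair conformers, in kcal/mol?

Chair I (iodo axial, tert-butyl equatorial, trifluoromethyl equatorial): E = 0.47 kcal/mol.
Chair II (iodo equatorial, tert-butyl axial, trifluoromethyl axial): E = 7.13 kcal/mol.
ΔE = 7.13 − 0.47 = 6.66 kcal/mol; chair I is more stable.

6.66 kcal/mol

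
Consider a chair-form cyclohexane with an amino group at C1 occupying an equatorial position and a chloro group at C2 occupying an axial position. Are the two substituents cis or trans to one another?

cis

C1 and C2 have opposite parity, so their axial bonds point in opposite directions.
With opposite-parity carbons, two substituents on the same face are one axial and one equatorial; opposite faces give both axial or both equatorial.
Here the groups are equatorial/axial → same face → cis.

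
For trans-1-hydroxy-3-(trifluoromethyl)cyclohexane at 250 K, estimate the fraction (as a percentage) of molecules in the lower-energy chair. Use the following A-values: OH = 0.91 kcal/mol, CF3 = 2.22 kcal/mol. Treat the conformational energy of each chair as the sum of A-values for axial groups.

C1 and C3 have the same parity, so for the trans isomer the two substituents are one axial and one equatorial in each chair.
Chair I (hydroxyl axial, trifluoromethyl equatorial): E = 0.91 kcal/mol; chair II (hydroxyl equatorial, trifluoromethyl axial): E = 2.22 kcal/mol.
ΔG = 1.31 kcal/mol between the two chairs.
K = exp(ΔG/RT) with R = 1.987×10⁻³ kcal mol⁻¹ K⁻¹ and T = 250 K gives K ≈ 14.
Fraction in the lower-energy chair = K/(K+1) = 93.3%.

93.3%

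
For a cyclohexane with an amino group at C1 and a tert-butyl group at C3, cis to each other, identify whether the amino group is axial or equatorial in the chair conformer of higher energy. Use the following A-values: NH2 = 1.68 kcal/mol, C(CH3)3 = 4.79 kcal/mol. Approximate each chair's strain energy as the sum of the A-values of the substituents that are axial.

axial

C1 and C3 have the same parity, so for the cis isomer the two substituents are e,e in one chair and a,a in the other.
Chair I (amino axial, tert-butyl axial): E = 6.47 kcal/mol.
Chair II (amino equatorial, tert-butyl equatorial): E = 0.00 kcal/mol.
Chair I is the less stable (higher-energy) conformer, and in that chair the amino group is axial.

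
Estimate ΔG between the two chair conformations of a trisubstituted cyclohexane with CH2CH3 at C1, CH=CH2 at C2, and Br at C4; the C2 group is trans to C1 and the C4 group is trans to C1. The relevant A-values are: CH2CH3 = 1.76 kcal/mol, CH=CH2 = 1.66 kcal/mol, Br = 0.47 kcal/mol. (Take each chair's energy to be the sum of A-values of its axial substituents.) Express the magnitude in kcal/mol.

3.89 kcal/mol

Chair I (ethyl axial, vinyl axial, bromo axial): E = 3.89 kcal/mol.
Chair II (ethyl equatorial, vinyl equatorial, bromo equatorial): E = 0.00 kcal/mol.
ΔE = 3.89 − 0.00 = 3.89 kcal/mol; chair II is more stable.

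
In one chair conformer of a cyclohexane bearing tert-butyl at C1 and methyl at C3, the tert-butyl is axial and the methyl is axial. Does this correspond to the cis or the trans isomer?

cis

C1 and C3 have the same parity, so their axial bonds point in the same direction.
With same-parity carbons, two substituents on the same face are both axial or both equatorial; opposite faces give one of each.
Here the groups are axial/axial → same face → cis.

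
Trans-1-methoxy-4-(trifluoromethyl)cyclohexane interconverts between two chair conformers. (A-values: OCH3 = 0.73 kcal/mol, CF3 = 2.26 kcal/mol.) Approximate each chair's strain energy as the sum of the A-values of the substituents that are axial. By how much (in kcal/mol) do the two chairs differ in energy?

C1 and C4 have opposite parity, so for the trans isomer the two substituents are e,e in one chair and a,a in the other.
Chair I (methoxy axial, trifluoromethyl axial): E = 2.99 kcal/mol.
Chair II (methoxy equatorial, trifluoromethyl equatorial): E = 0.00 kcal/mol.
ΔE = 2.99 − 0.00 = 2.99 kcal/mol; chair II is more stable.

2.99 kcal/mol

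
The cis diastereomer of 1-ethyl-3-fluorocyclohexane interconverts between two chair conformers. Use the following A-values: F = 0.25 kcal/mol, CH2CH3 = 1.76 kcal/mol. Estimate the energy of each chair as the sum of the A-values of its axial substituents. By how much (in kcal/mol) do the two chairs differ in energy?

2.01 kcal/mol

C1 and C3 have the same parity, so for the cis isomer the two substituents are e,e in one chair and a,a in the other.
Chair I (fluoro axial, ethyl axial): E = 2.01 kcal/mol.
Chair II (fluoro equatorial, ethyl equatorial): E = 0.00 kcal/mol.
ΔE = 2.01 − 0.00 = 2.01 kcal/mol; chair II is more stable.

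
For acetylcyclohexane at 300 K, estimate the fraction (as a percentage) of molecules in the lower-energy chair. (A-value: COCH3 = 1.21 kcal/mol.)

88.4%

One chair has the acetyl group axial (E = 1.21 kcal/mol) and the other has it equatorial (E = 0).
ΔG = 1.21 kcal/mol between the two chairs.
K = exp(ΔG/RT) with R = 1.987×10⁻³ kcal mol⁻¹ K⁻¹ and T = 300 K gives K ≈ 7.61.
Fraction in the lower-energy chair = K/(K+1) = 88.4%.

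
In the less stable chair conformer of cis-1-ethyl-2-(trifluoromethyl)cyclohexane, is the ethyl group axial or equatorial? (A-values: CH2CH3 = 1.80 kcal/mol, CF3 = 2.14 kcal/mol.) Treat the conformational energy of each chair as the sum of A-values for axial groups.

equatorial

C1 and C2 have opposite parity, so for the cis isomer the two substituents are one axial and one equatorial in each chair.
Chair I (ethyl axial, trifluoromethyl equatorial): E = 1.80 kcal/mol.
Chair II (ethyl equatorial, trifluoromethyl axial): E = 2.14 kcal/mol.
Chair II is the less stable (higher-energy) conformer, and in that chair the ethyl group is equatorial.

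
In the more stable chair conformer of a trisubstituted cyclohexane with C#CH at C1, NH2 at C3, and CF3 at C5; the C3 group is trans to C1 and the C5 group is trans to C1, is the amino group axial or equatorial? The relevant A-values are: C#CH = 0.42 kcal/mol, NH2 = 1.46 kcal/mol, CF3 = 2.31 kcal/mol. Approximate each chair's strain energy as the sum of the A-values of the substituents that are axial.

Chair I (ethynyl axial, amino equatorial, trifluoromethyl equatorial): E = 0.42 kcal/mol.
Chair II (ethynyl equatorial, amino axial, trifluoromethyl axial): E = 3.77 kcal/mol.
Chair I is the more stable (lower-energy) conformer, and in that chair the amino group is equatorial.

equatorial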